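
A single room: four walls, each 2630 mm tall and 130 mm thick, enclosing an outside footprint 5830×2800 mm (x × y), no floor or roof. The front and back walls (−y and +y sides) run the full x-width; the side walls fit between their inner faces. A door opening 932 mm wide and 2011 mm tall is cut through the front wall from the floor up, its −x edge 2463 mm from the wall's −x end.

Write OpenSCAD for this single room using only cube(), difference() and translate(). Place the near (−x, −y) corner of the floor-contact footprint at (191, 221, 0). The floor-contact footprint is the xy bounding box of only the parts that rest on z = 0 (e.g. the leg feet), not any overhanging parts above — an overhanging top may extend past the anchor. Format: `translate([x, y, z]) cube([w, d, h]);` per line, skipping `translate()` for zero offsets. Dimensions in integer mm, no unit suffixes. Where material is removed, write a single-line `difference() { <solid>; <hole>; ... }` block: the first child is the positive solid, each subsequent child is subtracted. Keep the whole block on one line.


difference() { translate([191, 221, 0]) cube([5830, 130, 2630]); translate([2654, 221, 0]) cube([932, 130, 2011]); }
translate([191, 2891, 0]) cube([5830, 130, 2630]);
translate([191, 351, 0]) cube([130, 2540, 2630]);
translate([5891, 351, 0]) cube([130, 2540, 2630]);


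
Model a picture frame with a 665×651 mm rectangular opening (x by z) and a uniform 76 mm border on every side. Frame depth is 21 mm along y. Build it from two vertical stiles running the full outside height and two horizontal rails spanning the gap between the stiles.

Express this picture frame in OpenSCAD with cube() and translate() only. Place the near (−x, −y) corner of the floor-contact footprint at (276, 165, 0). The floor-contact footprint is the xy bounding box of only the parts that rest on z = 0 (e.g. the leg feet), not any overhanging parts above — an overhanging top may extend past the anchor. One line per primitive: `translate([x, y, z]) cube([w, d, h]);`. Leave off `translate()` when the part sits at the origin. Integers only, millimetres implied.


translate([276, 165, 0]) cube([76, 21, 803]);
translate([1017, 165, 0]) cube([76, 21, 803]);
translate([352, 165, 0]) cube([665, 21, 76]);
translate([352, 165, 727]) cube([665, 21, 76]);


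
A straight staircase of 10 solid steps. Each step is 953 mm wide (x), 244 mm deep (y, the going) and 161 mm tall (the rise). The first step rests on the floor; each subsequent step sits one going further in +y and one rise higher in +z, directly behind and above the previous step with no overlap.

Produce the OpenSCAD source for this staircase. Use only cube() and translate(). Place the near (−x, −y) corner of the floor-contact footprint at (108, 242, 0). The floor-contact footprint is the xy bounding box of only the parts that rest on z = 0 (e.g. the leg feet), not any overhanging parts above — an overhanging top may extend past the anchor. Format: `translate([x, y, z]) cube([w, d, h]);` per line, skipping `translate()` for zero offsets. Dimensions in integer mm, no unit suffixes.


translate([108, 242, 0]) cube([953, 244, 161]);
translate([108, 486, 161]) cube([953, 244, 161]);
translate([108, 730, 322]) cube([953, 244, 161]);
translate([108, 974, 483]) cube([953, 244, 161]);
translate([108, 1218, 644]) cube([953, 244, 161]);
translate([108, 1462, 805]) cube([953, 244, 161]);
translate([108, 1706, 966]) cube([953, 244, 161]);
translate([108, 1950, 1127]) cube([953, 244, 161]);
translate([108, 2194, 1288]) cube([953, 244, 161]);
translate([108, 2438, 1449]) cube([953, 244, 161]);


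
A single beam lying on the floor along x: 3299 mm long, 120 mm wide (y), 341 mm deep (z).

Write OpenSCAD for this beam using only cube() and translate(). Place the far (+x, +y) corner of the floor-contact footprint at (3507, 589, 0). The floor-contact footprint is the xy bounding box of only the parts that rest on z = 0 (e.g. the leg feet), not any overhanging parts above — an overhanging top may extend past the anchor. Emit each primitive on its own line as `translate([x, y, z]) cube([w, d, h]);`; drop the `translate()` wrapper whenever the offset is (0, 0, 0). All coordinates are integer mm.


translate([208, 469, 0]) cube([3299, 120, 341]);


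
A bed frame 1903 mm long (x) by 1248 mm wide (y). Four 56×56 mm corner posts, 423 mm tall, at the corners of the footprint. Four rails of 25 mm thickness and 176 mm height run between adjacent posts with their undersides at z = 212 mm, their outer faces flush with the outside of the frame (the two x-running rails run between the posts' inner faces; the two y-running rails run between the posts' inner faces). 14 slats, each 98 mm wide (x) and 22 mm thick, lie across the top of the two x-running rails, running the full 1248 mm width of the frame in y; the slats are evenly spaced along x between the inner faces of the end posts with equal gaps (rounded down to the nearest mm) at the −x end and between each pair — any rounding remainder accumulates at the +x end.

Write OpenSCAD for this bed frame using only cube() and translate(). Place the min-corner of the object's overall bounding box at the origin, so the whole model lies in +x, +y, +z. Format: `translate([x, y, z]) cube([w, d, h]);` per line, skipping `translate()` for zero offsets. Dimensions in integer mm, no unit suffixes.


cube([56, 56, 423]);
translate([0, 1192, 0]) cube([56, 56, 423]);
translate([1847, 0, 0]) cube([56, 56, 423]);
translate([1847, 1192, 0]) cube([56, 56, 423]);
translate([56, 0, 212]) cube([1791, 25, 176]);
translate([56, 1223, 212]) cube([1791, 25, 176]);
translate([0, 56, 212]) cube([25, 1136, 176]);
translate([1878, 56, 212]) cube([25, 1136, 176]);
translate([83, 0, 388]) cube([98, 1248, 22]);
translate([208, 0, 388]) cube([98, 1248, 22]);
translate([333, 0, 388]) cube([98, 1248, 22]);
translate([458, 0, 388]) cube([98, 1248, 22]);
translate([583, 0, 388]) cube([98, 1248, 22]);
translate([708, 0, 388]) cube([98, 1248, 22]);
translate([833, 0, 388]) cube([98, 1248, 22]);
translate([958, 0, 388]) cube([98, 1248, 22]);
translate([1083, 0, 388]) cube([98, 1248, 22]);
translate([1208, 0, 388]) cube([98, 1248, 22]);
translate([1333, 0, 388]) cube([98, 1248, 22]);
translate([1458, 0, 388]) cube([98, 1248, 22]);
translate([1583, 0, 388]) cube([98, 1248, 22]);
translate([1708, 0, 388]) cube([98, 1248, 22]);


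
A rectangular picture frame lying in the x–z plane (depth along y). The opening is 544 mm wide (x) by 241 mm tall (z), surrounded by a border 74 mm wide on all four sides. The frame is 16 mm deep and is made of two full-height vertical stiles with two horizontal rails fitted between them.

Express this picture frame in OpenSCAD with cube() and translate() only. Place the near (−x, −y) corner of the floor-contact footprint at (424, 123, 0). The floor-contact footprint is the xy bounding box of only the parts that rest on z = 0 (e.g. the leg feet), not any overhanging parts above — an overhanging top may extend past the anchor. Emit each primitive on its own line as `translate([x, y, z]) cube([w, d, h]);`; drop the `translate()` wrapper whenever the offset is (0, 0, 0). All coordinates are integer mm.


translate([424, 123, 0]) cube([74, 16, 389]);
translate([1042, 123, 0]) cube([74, 16, 389]);
translate([498, 123, 0]) cube([544, 16, 74]);
translate([498, 123, 315]) cube([544, 16, 74]);


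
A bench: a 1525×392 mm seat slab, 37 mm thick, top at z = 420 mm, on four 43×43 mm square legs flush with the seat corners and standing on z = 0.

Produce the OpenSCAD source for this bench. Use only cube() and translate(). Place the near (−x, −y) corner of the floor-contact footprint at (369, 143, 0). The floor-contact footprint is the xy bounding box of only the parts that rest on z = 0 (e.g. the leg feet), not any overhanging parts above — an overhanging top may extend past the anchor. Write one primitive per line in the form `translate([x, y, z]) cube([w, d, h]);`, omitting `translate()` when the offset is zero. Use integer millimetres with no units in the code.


translate([369, 143, 383]) cube([1525, 392, 37]);
translate([369, 143, 0]) cube([43, 43, 383]);
translate([369, 492, 0]) cube([43, 43, 383]);
translate([1851, 143, 0]) cube([43, 43, 383]);
translate([1851, 492, 0]) cube([43, 43, 383]);


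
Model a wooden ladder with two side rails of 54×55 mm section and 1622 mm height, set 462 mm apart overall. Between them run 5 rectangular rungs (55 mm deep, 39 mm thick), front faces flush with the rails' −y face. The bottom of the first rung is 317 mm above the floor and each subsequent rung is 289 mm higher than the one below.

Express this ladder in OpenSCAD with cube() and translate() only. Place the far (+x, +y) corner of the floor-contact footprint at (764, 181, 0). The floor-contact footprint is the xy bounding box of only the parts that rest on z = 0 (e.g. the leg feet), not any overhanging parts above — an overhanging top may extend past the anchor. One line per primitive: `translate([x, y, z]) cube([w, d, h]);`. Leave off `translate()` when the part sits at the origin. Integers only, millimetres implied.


// rung span = 462 - 2*54 = 354
// rung[k] z = 317 + k*289
translate([302, 126, 0]) cube([54, 55, 1622]);
translate([710, 126, 0]) cube([54, 55, 1622]);
translate([356, 126, 317]) cube([354, 55, 39]);
translate([356, 126, 606]) cube([354, 55, 39]);
translate([356, 126, 895]) cube([354, 55, 39]);
translate([356, 126, 1184]) cube([354, 55, 39]);
translate([356, 126, 1473]) cube([354, 55, 39]);


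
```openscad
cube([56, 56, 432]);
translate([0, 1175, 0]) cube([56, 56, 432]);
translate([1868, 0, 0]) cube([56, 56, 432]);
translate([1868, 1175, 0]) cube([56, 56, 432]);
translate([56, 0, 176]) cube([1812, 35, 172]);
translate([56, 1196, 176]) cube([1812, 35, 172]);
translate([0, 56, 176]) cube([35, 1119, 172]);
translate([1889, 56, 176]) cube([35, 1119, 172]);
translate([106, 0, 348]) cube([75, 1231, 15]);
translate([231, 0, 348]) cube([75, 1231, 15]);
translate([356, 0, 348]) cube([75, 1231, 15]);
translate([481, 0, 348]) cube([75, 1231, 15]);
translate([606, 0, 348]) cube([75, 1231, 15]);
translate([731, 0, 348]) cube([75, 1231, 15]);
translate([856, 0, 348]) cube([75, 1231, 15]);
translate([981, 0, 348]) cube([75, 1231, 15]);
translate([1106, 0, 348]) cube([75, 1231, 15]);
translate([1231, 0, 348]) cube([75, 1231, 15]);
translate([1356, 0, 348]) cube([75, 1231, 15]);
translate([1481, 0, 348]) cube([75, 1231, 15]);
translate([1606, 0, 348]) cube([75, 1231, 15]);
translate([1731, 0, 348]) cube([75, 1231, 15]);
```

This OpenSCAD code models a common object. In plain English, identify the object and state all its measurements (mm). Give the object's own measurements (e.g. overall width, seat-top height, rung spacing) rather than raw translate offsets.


A bed frame 1924 mm long (x) by 1231 mm wide (y). Four 56×56 mm corner posts, 432 mm tall, at the corners of the footprint. Four rails of 35 mm thickness and 172 mm height run between adjacent posts with their undersides at z = 176 mm, their outer faces flush with the outside of the frame (the two x-running rails run between the posts' inner faces; the two y-running rails run between the posts' inner faces). 14 slats, each 75 mm wide (x) and 15 mm thick, lie across the top of the two x-running rails, running the full 1231 mm width of the frame in y; along x they sit between the end posts with a 50 mm gap after the −x posts and between neighbouring slats, leaving 62 mm before the +x posts.


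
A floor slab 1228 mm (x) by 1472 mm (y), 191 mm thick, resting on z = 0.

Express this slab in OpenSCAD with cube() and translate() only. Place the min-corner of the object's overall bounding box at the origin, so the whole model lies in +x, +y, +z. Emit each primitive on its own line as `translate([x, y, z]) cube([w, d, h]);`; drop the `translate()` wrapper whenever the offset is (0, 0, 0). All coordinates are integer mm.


cube([1228, 1472, 191]);


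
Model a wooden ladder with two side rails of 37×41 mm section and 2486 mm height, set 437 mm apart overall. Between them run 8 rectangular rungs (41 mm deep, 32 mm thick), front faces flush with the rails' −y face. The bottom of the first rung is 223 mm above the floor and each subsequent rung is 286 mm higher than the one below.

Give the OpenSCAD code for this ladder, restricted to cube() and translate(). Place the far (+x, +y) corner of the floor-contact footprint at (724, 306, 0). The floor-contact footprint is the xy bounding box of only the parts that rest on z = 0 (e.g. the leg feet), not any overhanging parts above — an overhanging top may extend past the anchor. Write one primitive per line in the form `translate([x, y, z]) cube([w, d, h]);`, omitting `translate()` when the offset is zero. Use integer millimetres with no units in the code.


translate([287, 265, 0]) cube([37, 41, 2486]);
translate([687, 265, 0]) cube([37, 41, 2486]);
translate([324, 265, 223]) cube([363, 41, 32]);
translate([324, 265, 509]) cube([363, 41, 32]);
translate([324, 265, 795]) cube([363, 41, 32]);
translate([324, 265, 1081]) cube([363, 41, 32]);
translate([324, 265, 1367]) cube([363, 41, 32]);
translate([324, 265, 1653]) cube([363, 41, 32]);
translate([324, 265, 1939]) cube([363, 41, 32]);
translate([324, 265, 2225]) cube([363, 41, 32]);


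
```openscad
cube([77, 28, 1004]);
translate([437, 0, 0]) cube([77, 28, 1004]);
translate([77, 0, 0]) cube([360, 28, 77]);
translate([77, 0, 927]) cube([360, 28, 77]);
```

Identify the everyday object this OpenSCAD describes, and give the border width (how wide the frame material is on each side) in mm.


A picture frame. The border width is 77 mm.

Four thin pieces enclosing a rectangular opening — a picture frame. The two full-height stiles are 1004 mm tall; the top rail sits at z = 927 and is 77 mm tall, so the border above the opening is 1004 − 927 = 77 mm, matching the stile x-width.


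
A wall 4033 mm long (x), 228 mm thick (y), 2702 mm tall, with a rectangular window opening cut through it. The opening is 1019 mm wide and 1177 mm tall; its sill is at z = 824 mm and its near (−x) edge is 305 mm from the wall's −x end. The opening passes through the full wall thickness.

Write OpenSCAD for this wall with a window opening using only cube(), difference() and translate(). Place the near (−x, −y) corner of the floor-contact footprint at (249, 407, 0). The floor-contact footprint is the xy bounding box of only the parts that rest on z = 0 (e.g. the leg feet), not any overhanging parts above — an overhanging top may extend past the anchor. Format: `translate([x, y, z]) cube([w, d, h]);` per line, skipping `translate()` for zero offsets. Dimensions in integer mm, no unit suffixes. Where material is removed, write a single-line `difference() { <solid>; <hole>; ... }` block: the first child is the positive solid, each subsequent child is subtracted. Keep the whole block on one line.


difference() { translate([249, 407, 0]) cube([4033, 228, 2702]); translate([554, 407, 824]) cube([1019, 228, 1177]); }


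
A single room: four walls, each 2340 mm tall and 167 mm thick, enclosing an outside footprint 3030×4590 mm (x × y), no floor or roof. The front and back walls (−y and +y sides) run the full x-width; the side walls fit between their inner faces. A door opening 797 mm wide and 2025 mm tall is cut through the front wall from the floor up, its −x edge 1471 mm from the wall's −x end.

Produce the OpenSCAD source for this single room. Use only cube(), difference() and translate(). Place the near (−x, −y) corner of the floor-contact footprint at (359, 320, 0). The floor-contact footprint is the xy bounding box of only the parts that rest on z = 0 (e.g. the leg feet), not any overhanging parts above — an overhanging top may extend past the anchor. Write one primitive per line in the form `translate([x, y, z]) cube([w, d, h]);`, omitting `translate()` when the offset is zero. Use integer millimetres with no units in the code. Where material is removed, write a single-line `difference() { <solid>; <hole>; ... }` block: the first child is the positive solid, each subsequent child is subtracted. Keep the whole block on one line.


difference() { translate([359, 320, 0]) cube([3030, 167, 2340]); translate([1830, 320, 0]) cube([797, 167, 2025]); }
translate([359, 4743, 0]) cube([3030, 167, 2340]);
translate([359, 487, 0]) cube([167, 4256, 2340]);
translate([3222, 487, 0]) cube([167, 4256, 2340]);


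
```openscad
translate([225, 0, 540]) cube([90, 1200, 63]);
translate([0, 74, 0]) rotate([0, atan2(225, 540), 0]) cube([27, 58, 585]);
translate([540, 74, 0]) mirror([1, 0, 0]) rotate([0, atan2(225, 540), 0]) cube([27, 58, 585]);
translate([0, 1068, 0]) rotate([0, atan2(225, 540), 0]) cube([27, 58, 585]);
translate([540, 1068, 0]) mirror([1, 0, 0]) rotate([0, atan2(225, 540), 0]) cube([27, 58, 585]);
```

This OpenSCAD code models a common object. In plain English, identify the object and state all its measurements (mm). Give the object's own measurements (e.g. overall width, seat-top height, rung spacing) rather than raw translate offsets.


A sawhorse. A 90×1200×63 mm beam (x, y, z) sits on two A-frame leg pairs. Each pair is two raked legs of 27×58 mm section (58 mm along y) splaying symmetrically in x. Each leg rises 540 mm vertically over 225 mm of horizontal reach and is 585 mm long along its own axis. Every leg's outer bottom edge rests on the floor and its outer top edge meets a bottom edge of the beam — the left legs (tilting toward +x) meet the beam's −x bottom edge, the right legs (their mirror images, tilting toward −x) meet its +x bottom edge — so the leg tops tuck under the beam, the beam's underside is 540 mm above the floor, and the feet are 540 mm apart outside-to-outside with the beam centred between them. The two leg pairs are set in 74 mm from either end of the beam.


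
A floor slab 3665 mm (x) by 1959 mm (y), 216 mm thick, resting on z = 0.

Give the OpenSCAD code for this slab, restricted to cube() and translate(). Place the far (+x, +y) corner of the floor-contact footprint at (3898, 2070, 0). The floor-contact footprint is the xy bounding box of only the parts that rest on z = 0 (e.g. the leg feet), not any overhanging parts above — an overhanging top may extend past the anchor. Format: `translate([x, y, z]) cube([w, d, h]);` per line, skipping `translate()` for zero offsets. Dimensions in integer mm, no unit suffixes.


translate([233, 111, 0]) cube([3665, 1959, 216]);


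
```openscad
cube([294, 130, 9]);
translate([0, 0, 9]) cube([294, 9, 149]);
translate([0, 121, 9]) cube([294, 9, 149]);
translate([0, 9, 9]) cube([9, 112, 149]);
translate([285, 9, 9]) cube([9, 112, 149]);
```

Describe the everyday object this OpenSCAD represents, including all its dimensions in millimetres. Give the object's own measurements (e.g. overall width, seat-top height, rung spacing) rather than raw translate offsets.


An open-topped rectangular box: outside dimensions 294×130×158 mm, with a uniform wall and base thickness of 9 mm. The base is a full 294×130 slab on the floor; four walls sit on top of the base. The front and back walls (the −y and +y sides) span the full width; the two side walls fit between them.


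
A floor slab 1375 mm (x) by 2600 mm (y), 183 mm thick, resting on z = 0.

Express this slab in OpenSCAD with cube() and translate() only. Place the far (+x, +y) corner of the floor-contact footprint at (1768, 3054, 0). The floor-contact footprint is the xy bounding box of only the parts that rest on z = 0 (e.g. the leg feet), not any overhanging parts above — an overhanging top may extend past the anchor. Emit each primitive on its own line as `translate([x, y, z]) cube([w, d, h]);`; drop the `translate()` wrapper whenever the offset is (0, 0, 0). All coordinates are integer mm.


translate([393, 454, 0]) cube([1375, 2600, 183]);


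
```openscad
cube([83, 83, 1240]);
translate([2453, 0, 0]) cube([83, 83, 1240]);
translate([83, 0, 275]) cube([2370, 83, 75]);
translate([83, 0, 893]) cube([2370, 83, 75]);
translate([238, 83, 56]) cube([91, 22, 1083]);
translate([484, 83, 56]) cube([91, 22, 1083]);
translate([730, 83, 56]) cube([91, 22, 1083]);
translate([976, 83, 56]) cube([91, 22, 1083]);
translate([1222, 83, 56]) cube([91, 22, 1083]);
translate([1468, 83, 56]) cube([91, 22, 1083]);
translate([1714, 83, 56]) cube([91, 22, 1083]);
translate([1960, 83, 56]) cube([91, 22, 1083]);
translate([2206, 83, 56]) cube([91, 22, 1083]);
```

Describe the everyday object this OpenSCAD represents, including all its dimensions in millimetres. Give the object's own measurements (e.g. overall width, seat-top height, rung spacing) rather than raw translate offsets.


A fence section. Two 83×83 mm posts, 1240 mm tall, stand on the floor with a clear span of 2370 mm between their inner faces. Two horizontal rails of 83×75 mm section span the gap between the posts with their undersides at z = 275 mm and z = 893 mm, flush with the posts' −y face. 9 pickets, each 91 mm wide, 22 mm thick and 1083 mm tall, are fixed to the +y face of the rails with their bottoms at z = 56 mm, spaced across the span with a 155 mm gap after the −x post and between neighbouring pickets, with 156 mm left before the +x post.


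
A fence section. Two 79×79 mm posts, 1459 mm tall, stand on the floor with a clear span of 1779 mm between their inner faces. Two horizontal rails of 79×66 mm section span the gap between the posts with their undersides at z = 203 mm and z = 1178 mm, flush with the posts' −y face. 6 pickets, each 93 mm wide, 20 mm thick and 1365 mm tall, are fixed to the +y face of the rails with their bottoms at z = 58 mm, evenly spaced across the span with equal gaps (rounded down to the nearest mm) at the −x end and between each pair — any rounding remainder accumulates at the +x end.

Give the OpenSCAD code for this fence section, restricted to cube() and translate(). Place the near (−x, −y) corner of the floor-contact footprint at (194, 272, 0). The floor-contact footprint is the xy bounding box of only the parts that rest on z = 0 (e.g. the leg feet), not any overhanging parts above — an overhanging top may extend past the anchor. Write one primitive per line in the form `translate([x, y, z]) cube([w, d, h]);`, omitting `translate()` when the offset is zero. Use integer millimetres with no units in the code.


translate([194, 272, 0]) cube([79, 79, 1459]);
translate([2052, 272, 0]) cube([79, 79, 1459]);
translate([273, 272, 203]) cube([1779, 79, 66]);
translate([273, 272, 1178]) cube([1779, 79, 66]);
translate([447, 351, 58]) cube([93, 20, 1365]);
translate([714, 351, 58]) cube([93, 20, 1365]);
translate([981, 351, 58]) cube([93, 20, 1365]);
translate([1248, 351, 58]) cube([93, 20, 1365]);
translate([1515, 351, 58]) cube([93, 20, 1365]);
translate([1782, 351, 58]) cube([93, 20, 1365]);


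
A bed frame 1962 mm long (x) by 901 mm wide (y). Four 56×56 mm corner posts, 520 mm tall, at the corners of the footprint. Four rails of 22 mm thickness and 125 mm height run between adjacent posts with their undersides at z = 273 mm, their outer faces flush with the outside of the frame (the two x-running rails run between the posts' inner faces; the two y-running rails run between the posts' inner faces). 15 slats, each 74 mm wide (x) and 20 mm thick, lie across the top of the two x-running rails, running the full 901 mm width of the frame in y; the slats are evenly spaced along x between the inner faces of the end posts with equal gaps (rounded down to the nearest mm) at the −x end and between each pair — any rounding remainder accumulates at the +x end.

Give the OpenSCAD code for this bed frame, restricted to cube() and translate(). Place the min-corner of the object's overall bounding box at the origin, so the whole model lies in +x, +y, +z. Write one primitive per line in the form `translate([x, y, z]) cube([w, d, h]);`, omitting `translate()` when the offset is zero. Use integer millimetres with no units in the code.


// slat z = rail_z + rail_h = 273 + 125 = 398
// slat gap = ⌊(1850 − 15·74) / 16⌋ = 46
cube([56, 56, 520]);
translate([0, 845, 0]) cube([56, 56, 520]);
translate([1906, 0, 0]) cube([56, 56, 520]);
translate([1906, 845, 0]) cube([56, 56, 520]);
translate([56, 0, 273]) cube([1850, 22, 125]);
translate([56, 879, 273]) cube([1850, 22, 125]);
translate([0, 56, 273]) cube([22, 789, 125]);
translate([1940, 56, 273]) cube([22, 789, 125]);
translate([102, 0, 398]) cube([74, 901, 20]);
translate([222, 0, 398]) cube([74, 901, 20]);
translate([342, 0, 398]) cube([74, 901, 20]);
translate([462, 0, 398]) cube([74, 901, 20]);
translate([582, 0, 398]) cube([74, 901, 20]);
translate([702, 0, 398]) cube([74, 901, 20]);
translate([822, 0, 398]) cube([74, 901, 20]);
translate([942, 0, 398]) cube([74, 901, 20]);
translate([1062, 0, 398]) cube([74, 901, 20]);
translate([1182, 0, 398]) cube([74, 901, 20]);
translate([1302, 0, 398]) cube([74, 901, 20]);
translate([1422, 0, 398]) cube([74, 901, 20]);
translate([1542, 0, 398]) cube([74, 901, 20]);
translate([1662, 0, 398]) cube([74, 901, 20]);
translate([1782, 0, 398]) cube([74, 901, 20]);


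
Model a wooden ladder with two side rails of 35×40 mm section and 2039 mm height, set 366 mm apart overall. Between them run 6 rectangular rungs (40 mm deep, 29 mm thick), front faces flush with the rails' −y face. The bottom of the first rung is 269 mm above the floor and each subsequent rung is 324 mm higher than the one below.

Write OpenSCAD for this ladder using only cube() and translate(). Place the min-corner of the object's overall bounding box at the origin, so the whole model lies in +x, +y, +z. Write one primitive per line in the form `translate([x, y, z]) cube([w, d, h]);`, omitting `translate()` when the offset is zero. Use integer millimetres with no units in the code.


// rung span = 366 - 2*35 = 296
// rung[k] z = 269 + k*324
cube([35, 40, 2039]);
translate([331, 0, 0]) cube([35, 40, 2039]);
translate([35, 0, 269]) cube([296, 40, 29]);
translate([35, 0, 593]) cube([296, 40, 29]);
translate([35, 0, 917]) cube([296, 40, 29]);
translate([35, 0, 1241]) cube([296, 40, 29]);
translate([35, 0, 1565]) cube([296, 40, 29]);
translate([35, 0, 1889]) cube([296, 40, 29]);


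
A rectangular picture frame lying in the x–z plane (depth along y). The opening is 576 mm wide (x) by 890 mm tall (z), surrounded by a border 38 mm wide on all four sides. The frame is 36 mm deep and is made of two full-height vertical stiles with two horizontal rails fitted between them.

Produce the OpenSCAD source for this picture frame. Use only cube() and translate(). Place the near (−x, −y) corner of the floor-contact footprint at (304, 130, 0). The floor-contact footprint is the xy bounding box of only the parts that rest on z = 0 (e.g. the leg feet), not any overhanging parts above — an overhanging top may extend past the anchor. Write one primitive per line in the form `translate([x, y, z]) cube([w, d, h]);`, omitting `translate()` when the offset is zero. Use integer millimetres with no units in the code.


translate([304, 130, 0]) cube([38, 36, 966]);
translate([918, 130, 0]) cube([38, 36, 966]);
translate([342, 130, 0]) cube([576, 36, 38]);
translate([342, 130, 928]) cube([576, 36, 38]);


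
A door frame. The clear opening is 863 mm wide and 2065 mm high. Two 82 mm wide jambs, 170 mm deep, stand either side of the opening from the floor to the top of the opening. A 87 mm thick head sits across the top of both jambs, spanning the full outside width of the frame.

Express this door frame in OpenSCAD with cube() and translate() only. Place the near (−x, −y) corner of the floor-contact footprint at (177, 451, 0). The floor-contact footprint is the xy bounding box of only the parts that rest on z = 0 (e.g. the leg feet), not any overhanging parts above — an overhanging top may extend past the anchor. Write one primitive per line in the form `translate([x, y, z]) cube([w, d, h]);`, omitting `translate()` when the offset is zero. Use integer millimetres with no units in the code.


translate([177, 451, 0]) cube([82, 170, 2065]);
translate([1122, 451, 0]) cube([82, 170, 2065]);
translate([177, 451, 2065]) cube([1027, 170, 87]);


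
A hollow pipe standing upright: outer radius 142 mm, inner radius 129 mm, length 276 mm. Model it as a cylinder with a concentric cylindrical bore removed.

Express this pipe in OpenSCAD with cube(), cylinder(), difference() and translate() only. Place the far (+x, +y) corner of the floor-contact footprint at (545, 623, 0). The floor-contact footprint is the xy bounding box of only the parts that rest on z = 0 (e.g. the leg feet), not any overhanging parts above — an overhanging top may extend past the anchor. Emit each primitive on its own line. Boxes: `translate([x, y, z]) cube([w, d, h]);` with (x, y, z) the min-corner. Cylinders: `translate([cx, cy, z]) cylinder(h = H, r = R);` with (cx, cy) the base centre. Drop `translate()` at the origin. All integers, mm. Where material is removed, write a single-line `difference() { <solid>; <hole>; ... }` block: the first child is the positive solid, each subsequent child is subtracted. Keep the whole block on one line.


difference() { translate([403, 481, 0]) cylinder(h = 276, r = 142); translate([403, 481, 0]) cylinder(h = 276, r = 129); }


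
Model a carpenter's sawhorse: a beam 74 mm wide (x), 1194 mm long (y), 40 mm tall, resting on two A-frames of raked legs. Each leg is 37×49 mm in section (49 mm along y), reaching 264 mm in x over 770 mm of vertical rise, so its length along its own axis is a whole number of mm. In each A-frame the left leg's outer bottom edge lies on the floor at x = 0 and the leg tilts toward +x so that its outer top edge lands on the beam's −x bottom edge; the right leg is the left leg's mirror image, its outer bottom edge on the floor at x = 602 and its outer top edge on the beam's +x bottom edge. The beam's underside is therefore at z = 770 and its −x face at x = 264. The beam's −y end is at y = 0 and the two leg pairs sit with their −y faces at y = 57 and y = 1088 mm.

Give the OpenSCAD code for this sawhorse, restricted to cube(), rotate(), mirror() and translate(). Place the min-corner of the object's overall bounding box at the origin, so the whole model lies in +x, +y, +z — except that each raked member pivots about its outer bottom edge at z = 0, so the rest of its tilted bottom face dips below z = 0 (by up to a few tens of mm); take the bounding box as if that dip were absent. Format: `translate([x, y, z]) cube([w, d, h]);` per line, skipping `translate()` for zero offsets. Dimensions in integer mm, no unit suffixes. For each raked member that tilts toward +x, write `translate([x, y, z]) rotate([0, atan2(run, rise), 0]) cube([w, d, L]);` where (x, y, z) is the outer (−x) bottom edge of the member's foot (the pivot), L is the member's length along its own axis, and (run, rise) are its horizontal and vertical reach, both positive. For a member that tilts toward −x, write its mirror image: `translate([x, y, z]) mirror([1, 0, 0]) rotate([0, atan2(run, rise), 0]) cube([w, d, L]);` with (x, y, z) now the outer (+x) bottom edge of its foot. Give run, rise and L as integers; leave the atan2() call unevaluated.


translate([264, 0, 770]) cube([74, 1194, 40]);
translate([0, 57, 0]) rotate([0, atan2(264, 770), 0]) cube([37, 49, 814]);
translate([602, 57, 0]) mirror([1, 0, 0]) rotate([0, atan2(264, 770), 0]) cube([37, 49, 814]);
translate([0, 1088, 0]) rotate([0, atan2(264, 770), 0]) cube([37, 49, 814]);
translate([602, 1088, 0]) mirror([1, 0, 0]) rotate([0, atan2(264, 770), 0]) cube([37, 49, 814]);


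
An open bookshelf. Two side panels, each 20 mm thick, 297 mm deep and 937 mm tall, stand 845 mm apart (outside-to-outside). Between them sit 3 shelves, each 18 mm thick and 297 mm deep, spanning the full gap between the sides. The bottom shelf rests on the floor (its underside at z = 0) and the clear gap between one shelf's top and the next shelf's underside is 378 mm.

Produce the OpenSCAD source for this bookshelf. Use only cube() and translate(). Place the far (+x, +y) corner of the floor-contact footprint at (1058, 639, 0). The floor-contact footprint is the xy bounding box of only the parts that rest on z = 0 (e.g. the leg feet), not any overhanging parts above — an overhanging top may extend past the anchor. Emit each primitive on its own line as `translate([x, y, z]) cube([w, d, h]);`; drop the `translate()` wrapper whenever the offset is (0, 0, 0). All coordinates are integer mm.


translate([213, 342, 0]) cube([20, 297, 937]);
translate([1038, 342, 0]) cube([20, 297, 937]);
translate([233, 342, 0]) cube([805, 297, 18]);
translate([233, 342, 396]) cube([805, 297, 18]);
translate([233, 342, 792]) cube([805, 297, 18]);


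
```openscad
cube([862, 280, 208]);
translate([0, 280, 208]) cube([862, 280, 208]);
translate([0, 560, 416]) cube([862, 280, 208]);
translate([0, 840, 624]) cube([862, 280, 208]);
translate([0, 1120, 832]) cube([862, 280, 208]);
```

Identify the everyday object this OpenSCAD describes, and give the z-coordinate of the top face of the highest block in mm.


A staircase. The total rise is 1040 mm.

5 identical blocks, each offset up and back from the previous — a staircase. Each step is 208 mm tall and there are 5 of them, so the total rise is 5 × 208 = 1040 mm.


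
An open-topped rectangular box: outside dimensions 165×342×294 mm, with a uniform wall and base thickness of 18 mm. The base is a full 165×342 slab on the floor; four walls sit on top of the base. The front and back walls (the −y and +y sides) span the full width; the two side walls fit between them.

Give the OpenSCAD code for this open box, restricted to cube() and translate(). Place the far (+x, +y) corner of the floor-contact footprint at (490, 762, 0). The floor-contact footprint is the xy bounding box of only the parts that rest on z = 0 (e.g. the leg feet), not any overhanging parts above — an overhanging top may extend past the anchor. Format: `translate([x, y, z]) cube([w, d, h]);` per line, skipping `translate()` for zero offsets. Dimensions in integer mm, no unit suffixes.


translate([325, 420, 0]) cube([165, 342, 18]);
translate([325, 420, 18]) cube([165, 18, 276]);
translate([325, 744, 18]) cube([165, 18, 276]);
translate([325, 438, 18]) cube([18, 306, 276]);
translate([472, 438, 18]) cube([18, 306, 276]);


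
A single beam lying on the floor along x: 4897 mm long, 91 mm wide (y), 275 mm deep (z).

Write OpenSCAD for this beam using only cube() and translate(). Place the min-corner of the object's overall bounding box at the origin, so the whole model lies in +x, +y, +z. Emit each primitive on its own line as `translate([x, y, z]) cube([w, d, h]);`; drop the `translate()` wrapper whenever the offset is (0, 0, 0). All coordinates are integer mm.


cube([4897, 91, 275]);


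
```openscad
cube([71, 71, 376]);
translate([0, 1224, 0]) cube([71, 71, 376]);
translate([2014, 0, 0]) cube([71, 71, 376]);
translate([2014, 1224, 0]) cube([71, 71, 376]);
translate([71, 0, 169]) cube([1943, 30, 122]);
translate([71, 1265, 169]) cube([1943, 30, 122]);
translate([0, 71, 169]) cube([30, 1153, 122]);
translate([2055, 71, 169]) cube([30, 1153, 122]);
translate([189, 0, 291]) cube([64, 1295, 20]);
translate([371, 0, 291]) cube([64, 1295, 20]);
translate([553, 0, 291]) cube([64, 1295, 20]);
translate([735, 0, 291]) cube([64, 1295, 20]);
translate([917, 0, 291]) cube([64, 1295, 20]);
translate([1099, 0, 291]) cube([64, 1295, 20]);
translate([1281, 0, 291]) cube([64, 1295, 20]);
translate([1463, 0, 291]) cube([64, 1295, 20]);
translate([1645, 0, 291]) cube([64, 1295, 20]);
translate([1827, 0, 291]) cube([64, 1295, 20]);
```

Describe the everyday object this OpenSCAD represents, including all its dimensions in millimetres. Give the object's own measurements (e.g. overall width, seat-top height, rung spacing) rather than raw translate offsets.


A bed frame 2085 mm long (x) by 1295 mm wide (y). Four 71×71 mm corner posts, 376 mm tall, at the corners of the footprint. Four rails of 30 mm thickness and 122 mm height run between adjacent posts with their undersides at z = 169 mm, their outer faces flush with the outside of the frame (the two x-running rails run between the posts' inner faces; the two y-running rails run between the posts' inner faces). 10 slats, each 64 mm wide (x) and 20 mm thick, lie across the top of the two x-running rails, running the full 1295 mm width of the frame in y; along x they sit between the end posts with a 118 mm gap after the −x posts and between neighbouring slats, leaving 123 mm before the +x posts.


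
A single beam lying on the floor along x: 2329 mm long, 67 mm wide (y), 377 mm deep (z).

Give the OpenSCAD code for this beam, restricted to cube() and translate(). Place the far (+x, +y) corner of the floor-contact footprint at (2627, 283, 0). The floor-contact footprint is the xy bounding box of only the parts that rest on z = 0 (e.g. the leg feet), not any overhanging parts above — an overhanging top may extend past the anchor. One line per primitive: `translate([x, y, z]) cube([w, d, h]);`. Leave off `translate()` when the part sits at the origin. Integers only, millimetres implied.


translate([298, 216, 0]) cube([2329, 67, 377]);


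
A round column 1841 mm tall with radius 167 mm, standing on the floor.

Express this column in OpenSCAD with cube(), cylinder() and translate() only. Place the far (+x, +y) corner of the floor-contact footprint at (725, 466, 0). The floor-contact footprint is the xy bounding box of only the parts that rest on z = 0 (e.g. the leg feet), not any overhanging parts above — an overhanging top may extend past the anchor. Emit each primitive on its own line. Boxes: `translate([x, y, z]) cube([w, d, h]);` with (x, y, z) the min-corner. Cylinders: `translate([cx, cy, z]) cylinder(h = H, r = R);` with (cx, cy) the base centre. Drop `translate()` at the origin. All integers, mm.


translate([558, 299, 0]) cylinder(h = 1841, r = 167);


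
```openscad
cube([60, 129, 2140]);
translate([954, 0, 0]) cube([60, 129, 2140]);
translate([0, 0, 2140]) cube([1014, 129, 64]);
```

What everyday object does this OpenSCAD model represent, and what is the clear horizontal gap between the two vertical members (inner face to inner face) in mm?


A door frame. The clear opening width is 894 mm.

Two 2140 mm tall posts with a header on top — a door frame. The left jamb is 60 mm wide at x = 0; the right jamb starts at x = 954. The clear opening is 954 − 60 = 894 mm.


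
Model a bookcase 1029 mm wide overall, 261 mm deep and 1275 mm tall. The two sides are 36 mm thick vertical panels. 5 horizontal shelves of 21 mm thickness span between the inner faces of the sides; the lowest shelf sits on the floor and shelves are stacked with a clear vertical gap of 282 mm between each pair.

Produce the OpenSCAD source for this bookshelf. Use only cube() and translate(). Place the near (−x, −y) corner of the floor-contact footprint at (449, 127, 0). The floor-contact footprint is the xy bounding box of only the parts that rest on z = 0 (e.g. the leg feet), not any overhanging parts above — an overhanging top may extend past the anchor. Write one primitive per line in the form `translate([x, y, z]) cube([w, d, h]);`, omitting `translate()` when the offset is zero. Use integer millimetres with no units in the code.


translate([449, 127, 0]) cube([36, 261, 1275]);
translate([1442, 127, 0]) cube([36, 261, 1275]);
translate([485, 127, 0]) cube([957, 261, 21]);
translate([485, 127, 303]) cube([957, 261, 21]);
translate([485, 127, 606]) cube([957, 261, 21]);
translate([485, 127, 909]) cube([957, 261, 21]);
translate([485, 127, 1212]) cube([957, 261, 21]);


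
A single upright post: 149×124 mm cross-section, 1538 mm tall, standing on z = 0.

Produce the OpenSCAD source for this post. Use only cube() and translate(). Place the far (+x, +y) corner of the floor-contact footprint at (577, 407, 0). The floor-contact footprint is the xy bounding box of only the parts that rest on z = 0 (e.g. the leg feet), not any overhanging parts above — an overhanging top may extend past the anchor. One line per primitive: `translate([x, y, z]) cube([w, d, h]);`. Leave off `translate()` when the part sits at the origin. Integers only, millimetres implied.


translate([428, 283, 0]) cube([149, 124, 1538]);
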